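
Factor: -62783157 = -1*3^1*20927719^1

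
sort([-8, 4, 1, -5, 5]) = [-8, -5, 1, 4, 5]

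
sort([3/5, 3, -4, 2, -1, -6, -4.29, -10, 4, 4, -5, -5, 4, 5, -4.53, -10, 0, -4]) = [-10, -10, -6, -5, -5, -4.53, -4.29, -4, -4, -1, 0, 3/5, 2, 3, 4, 4, 4, 5]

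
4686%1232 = 990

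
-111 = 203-314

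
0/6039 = 0 = 0.00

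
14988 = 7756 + 7232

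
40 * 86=3440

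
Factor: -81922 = -1 * 2^1 * 40961^1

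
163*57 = 9291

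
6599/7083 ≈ 0.932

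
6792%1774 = 1470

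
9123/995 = 9 + 168/995≈9.17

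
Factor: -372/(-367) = 2^2*3^1*31^1*367^(-1)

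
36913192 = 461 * 80072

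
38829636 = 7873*4932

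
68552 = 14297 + 54255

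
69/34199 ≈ 0.00202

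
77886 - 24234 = 53652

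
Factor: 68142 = 2^1 * 3^1 * 41^1 * 277^1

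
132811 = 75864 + 56947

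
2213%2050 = 163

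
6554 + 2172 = 8726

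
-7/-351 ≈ 0.0199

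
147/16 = 9 + 3/16 ≈ 9.19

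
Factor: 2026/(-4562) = -1*1013^1*2281^(-1) = -1013/2281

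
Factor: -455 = -1*5^1*7^1*13^1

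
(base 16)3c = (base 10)60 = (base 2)111100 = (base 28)24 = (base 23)2e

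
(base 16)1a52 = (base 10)6738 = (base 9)10216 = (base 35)5hi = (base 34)5s6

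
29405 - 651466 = -622061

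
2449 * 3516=8610684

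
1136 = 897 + 239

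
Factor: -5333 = -1*5333^1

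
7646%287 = 184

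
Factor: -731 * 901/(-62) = 2^(-1) * 17^2 * 31^(-1) * 43^1 * 53^1 = 658631/62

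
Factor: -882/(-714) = 3^1*7^1*17^(-1) = 21/17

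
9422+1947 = 11369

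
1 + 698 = 699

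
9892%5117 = 4775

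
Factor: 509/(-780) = -1*2^(-2)*3^(-1)*5^(-1)*13^(-1)*509^1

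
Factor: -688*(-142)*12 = 2^7*3^1*43^1*71^1 = 1172352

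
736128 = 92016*8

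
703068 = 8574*82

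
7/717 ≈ 0.00976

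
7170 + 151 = 7321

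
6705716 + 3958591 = 10664307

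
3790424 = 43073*88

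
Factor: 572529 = 3^1 * 190843^1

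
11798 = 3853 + 7945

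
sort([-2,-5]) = [-5,-2]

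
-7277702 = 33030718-40308420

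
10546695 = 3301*3195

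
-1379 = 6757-8136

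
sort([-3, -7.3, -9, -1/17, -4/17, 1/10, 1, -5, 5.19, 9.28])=[-9, -7.3, -5, -3, -4/17, -1/17, 1/10, 1, 5.19, 9.28]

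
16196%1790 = 86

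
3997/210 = 19 + 1/30 ≈ 19.03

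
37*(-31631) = -1170347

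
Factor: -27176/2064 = -1 * 2^ (-1) * 3^ (-1) * 79^1 = -79/6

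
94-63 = 31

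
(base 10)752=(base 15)352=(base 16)2f0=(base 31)o8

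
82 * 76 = 6232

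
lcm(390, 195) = 390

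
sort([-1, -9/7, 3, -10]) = [-10, -9/7, -1, 3]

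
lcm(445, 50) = 4450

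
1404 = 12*117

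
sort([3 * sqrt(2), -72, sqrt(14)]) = [-72, sqrt(14), 3 * sqrt(2)]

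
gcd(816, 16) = 16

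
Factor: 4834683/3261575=3^2*5^(-2)*7^2*19^1*283^(-1)*461^(-1)*577^1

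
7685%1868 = 213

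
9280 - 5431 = 3849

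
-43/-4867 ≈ 0.00884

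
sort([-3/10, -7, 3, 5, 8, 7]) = [-7, -3/10, 3, 5, 7, 8]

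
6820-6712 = 108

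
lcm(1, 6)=6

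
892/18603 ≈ 0.0479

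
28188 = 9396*3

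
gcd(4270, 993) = 1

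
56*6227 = 348712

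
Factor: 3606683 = 709^1*5087^1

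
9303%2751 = 1050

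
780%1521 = 780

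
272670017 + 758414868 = 1031084885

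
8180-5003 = 3177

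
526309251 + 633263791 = 1159573042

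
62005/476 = 130 + 125/476 ≈ 130.26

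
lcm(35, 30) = 210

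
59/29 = 2 + 1/29 ≈ 2.03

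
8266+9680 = 17946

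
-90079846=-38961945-51117901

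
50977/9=5664 + 1/9 ≈ 5664.11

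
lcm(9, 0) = 0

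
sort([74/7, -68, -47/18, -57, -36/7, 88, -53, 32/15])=[-68, -57, -53, -36/7, -47/18, 32/15, 74/7, 88]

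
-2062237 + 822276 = -1239961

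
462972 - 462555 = 417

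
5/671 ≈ 0.00745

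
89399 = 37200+52199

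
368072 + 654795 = 1022867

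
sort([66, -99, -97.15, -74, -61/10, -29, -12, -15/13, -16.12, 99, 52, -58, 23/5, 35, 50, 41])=[-99, -97.15, -74, -58, -29, -16.12, -12, -61/10, -15/13, 23/5, 35, 41, 50, 52, 66, 99]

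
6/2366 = 3/1183 ≈ 0.00254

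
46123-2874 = 43249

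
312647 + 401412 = 714059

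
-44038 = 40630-84668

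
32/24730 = 16/12365 ≈ 0.00129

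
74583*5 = 372915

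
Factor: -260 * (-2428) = 2^4 * 5^1 * 13^1 * 607^1 = 631280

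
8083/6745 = 1 + 1338/6745≈1.20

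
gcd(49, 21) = 7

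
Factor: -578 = -1*2^1*17^2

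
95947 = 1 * 95947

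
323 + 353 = 676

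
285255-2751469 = -2466214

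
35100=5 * 7020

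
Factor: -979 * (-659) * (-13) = -1 * 11^1 * 13^1 * 89^1 * 659^1 = -8387093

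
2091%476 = 187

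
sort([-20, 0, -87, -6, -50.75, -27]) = [-87, -50.75, -27, -20, -6, 0]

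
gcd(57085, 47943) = 7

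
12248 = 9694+2554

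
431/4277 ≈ 0.101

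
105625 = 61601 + 44024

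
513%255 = 3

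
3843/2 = 1921 + 1/2 = 1921.50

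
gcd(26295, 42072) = 5259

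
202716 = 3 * 67572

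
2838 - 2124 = 714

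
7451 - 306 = 7145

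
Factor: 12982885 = 5^1*2596577^1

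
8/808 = 1/101 ≈ 0.00990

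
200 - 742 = -542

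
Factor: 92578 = 2^1*41^1*1129^1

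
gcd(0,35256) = 35256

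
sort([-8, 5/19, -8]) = [-8, -8, 5/19]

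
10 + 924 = 934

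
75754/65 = 1165 + 29/65 ≈ 1165.45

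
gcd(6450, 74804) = 2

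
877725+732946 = 1610671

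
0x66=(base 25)42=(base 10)102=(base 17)60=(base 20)52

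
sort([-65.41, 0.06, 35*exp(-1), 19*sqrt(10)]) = [-65.41, 0.06, 35*exp(-1), 19*sqrt(10)]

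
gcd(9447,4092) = 3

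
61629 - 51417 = 10212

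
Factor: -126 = -1*2^1*3^2*7^1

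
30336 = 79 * 384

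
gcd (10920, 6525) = 15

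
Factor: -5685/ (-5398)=2^ (-1)*3^1*5^1*379^1*2699^ (-1) 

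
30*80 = 2400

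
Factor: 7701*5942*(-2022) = -1*2^2*3^2*17^1*151^1*337^1*2971^1 = -92525389524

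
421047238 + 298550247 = 719597485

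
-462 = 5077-5539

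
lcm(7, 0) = 0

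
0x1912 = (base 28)856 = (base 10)6418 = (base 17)1539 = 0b1100100010010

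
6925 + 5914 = 12839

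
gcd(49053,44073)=249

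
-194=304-498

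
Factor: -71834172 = -1*2^2*3^1*911^1*6571^1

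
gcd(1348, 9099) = 337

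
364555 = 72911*5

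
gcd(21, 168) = 21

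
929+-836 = 93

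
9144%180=144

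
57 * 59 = 3363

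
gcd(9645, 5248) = 1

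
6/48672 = 1/8112 ≈ 0.000123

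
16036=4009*4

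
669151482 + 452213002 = 1121364484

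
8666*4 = 34664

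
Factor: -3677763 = -1 * 3^1 * 17^1 * 37^1 * 1949^1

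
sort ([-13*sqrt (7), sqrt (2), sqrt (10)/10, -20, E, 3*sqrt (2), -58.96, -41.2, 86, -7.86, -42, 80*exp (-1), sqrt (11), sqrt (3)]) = [-58.96, -42, -41.2, -13*sqrt (7), -20, -7.86, sqrt (10)/10, sqrt (2), sqrt (3), E, sqrt (11), 3*sqrt (2), 80*exp (-1), 86]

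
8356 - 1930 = 6426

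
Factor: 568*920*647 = 2^6*5^1*23^1*71^1*647^1 = 338096320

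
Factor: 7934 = 2^1*3967^1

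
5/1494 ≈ 0.00335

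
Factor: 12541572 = 2^2*3^2*29^1*41^1*293^1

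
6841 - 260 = 6581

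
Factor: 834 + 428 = 2^1*631^1 = 1262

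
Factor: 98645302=2^1*7^1*19^1*359^1*1033^1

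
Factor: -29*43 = -1*29^1*43^1 = -1247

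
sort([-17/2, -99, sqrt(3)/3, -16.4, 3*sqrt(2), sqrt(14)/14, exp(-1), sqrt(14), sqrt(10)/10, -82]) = [-99, -82, -16.4, -17/2, sqrt(14)/14, sqrt(10)/10, exp(-1), sqrt(3)/3, sqrt(14), 3*sqrt(2)]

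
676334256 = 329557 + 676004699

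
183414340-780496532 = -597082192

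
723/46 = 15 + 33/46 ≈ 15.72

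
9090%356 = 190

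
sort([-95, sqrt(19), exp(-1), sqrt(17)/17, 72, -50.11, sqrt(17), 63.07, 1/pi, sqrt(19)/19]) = [-95, -50.11, sqrt(19)/19, sqrt(17)/17, 1/pi, exp(-1), sqrt(17), sqrt(19), 63.07, 72]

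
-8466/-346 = 24+81/173 ≈ 24.47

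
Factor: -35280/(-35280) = 1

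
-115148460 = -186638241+71489781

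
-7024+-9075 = -16099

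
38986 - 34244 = 4742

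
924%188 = 172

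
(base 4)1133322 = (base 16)17fa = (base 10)6138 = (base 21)dj6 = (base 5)144023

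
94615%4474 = 661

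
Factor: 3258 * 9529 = 2^1 * 3^2 * 13^1 * 181^1 * 733^1 = 31045482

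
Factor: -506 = -1 * 2^1 * 11^1 * 23^1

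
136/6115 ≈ 0.0222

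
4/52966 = 2/26483 ≈ 0.0000755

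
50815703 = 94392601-43576898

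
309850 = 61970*5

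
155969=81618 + 74351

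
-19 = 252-271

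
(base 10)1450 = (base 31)1fo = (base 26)23k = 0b10110101010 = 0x5aa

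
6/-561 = -2/187 ≈ -0.0107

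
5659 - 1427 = 4232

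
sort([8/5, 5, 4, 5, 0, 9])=[0, 8/5, 4, 5, 5, 9]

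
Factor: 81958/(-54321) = -1*2^1*3^(-1)*19^(-1)*43^1 = -86/57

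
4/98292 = 1/24573 ≈ 0.0000407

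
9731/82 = 118 + 55/82 ≈ 118.67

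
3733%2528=1205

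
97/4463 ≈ 0.0217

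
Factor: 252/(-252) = -1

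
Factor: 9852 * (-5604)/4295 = -1 * 2^4 * 3^2 * 5^(-1) * 467^1 * 821^1 * 859^(-1) = -55210608/4295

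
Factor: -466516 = -1*2^2*223^1*523^1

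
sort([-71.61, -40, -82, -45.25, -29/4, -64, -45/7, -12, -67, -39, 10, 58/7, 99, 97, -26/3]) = [-82, -71.61, -67, -64, -45.25, -40, -39, -12, -26/3, -29/4, -45/7, 58/7, 10, 97, 99]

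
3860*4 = 15440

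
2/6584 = 1/3292 ≈ 0.000304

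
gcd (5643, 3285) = 9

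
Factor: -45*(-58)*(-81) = -1*2^1*3^6*5^1*29^1 = -211410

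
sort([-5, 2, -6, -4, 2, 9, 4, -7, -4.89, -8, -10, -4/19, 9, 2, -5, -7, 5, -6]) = [-10, -8, -7, -7, -6, -6, -5, -5, -4.89, -4, -4/19, 2, 2, 2, 4, 5, 9, 9]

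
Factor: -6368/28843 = -1 * 2^5 * 199^1 * 28843^(-1)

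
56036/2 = 28018 = 28018.00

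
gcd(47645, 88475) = 5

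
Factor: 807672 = 2^3*3^1*73^1*461^1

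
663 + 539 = 1202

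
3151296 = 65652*48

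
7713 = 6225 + 1488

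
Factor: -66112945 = -1 * 5^1 * 13222589^1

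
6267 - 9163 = -2896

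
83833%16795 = 16653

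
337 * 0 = 0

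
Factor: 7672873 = 13^1*673^1*877^1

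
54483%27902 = 26581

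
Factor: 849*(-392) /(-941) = 2^3*3^1*7^2*283^1*941^(-1) = 332808/941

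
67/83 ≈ 0.807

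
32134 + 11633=43767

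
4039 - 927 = 3112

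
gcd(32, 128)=32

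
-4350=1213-5563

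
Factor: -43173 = -1*3^4*13^1*41^1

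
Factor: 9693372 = 2^2*3^1*13^1*62137^1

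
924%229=8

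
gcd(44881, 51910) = 1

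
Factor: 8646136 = 2^3*1080767^1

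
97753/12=8146 + 1/12 ≈ 8146.08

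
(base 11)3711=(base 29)5m9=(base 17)gd7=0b1001011110100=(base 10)4852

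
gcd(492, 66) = 6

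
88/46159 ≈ 0.00191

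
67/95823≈0.000699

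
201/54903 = 67/18301 ≈ 0.00366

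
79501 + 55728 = 135229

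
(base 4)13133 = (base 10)479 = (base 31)fe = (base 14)263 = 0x1df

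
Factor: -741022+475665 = -1*443^1*599^1 = -265357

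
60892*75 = 4566900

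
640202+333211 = 973413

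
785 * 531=416835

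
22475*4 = 89900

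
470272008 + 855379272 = 1325651280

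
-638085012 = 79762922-717847934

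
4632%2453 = 2179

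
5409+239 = 5648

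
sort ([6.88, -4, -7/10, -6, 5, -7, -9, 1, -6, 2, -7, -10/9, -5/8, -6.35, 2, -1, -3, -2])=[-9, -7, -7, -6.35, -6, -6, -4, -3, -2, -10/9, -1, -7/10, -5/8, 1, 2, 2, 5, 6.88]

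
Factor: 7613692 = 2^2*107^1*17789^1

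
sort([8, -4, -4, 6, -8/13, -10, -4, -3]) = [-10, -4, -4, -4, -3, -8/13, 6, 8]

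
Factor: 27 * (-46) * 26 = -1 * 2^2 * 3^3 * 13^1 * 23^1 = -32292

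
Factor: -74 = -1 * 2^1 * 37^1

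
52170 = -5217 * (-10)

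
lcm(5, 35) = 35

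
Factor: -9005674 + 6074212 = -1 * 2^1 * 3^2 * 162859^1 = -2931462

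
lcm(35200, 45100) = 1443200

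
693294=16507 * 42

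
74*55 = 4070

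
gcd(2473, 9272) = 1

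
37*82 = 3034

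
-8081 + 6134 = -1947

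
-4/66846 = -2/33423 ≈ -0.0000598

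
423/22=19 + 5/22 ≈ 19.23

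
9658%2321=374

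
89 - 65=24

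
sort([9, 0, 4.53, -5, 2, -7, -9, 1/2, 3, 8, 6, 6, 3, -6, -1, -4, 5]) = [-9, -7, -6, -5, -4, -1, 0, 1/2, 2, 3, 3, 4.53, 5, 6, 6, 8, 9]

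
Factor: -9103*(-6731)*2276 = 2^2*53^1*127^1*569^1*9103^1 = 139455738868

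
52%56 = 52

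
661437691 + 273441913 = 934879604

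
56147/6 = 9357 + 5/6 ≈ 9357.83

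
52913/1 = 52913 = 52913.00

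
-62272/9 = -6919 - 1/9 ≈ -6919.11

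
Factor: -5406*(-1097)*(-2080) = -1*2^6*3^1*5^1*13^1*17^1*53^1*1097^1 = -12335194560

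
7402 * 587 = 4344974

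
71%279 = 71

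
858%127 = 96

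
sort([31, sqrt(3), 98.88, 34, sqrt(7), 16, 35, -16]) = [-16, sqrt(3), sqrt(7), 16, 31, 34, 35, 98.88]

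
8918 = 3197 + 5721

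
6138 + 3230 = 9368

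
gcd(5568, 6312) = 24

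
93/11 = 8 + 5/11 ≈ 8.45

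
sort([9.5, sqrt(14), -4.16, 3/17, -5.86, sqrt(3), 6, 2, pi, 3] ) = [-5.86, -4.16, 3/17, sqrt(3), 2, 3, pi, sqrt(14), 6, 9.5] 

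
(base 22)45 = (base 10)93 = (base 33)2r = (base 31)30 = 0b1011101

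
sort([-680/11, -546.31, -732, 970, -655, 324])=[-732, -655, -546.31, -680/11, 324, 970]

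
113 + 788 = 901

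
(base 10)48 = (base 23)22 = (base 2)110000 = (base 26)1m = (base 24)20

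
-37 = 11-48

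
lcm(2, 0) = 0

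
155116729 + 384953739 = 540070468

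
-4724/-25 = 188 + 24/25 = 188.96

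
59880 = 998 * 60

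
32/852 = 8/213 ≈ 0.0376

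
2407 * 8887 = 21391009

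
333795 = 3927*85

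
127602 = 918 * 139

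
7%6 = 1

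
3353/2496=1 + 857/2496 ≈ 1.34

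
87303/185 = 471 + 168/185 ≈ 471.91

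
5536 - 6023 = -487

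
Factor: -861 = -1*3^1*7^1*41^1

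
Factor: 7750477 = 7^2 * 61^1 * 2593^1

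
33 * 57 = 1881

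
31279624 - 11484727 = 19794897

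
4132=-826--4958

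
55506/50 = 27753/25 = 1110.12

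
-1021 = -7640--6619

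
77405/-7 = -11057 - 6/7≈-11057.86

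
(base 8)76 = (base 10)62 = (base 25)2c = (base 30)22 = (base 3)2022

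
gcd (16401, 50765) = 781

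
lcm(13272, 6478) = 544152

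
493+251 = 744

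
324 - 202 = 122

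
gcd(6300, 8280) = 180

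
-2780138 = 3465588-6245726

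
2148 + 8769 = 10917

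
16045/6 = 2674 + 1/6 ≈ 2674.17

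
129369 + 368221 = 497590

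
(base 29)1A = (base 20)1J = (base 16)27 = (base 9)43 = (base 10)39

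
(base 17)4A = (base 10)78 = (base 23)39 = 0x4E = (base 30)2I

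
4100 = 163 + 3937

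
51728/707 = 73 + 117/707 ≈ 73.17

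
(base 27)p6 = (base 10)681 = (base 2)1010101001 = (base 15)306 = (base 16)2a9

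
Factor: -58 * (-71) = 2^1 * 29^1 * 71^1 = 4118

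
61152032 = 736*83087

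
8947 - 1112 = 7835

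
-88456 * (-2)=176912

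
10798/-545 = -19 - 443/545 ≈ -19.81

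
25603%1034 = 787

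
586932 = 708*829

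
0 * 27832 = 0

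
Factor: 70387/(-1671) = -1*3^(-1)*59^1*557^(-1)*1193^1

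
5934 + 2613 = 8547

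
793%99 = 1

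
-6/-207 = 2/69 ≈ 0.0290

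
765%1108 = 765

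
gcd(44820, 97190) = 10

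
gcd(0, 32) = 32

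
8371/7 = 1195 + 6/7 ≈ 1195.86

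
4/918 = 2/459 ≈ 0.00436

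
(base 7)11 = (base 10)8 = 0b1000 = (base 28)8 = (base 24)8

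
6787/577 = 11 + 440/577 ≈ 11.76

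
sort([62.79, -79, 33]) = [-79, 33, 62.79]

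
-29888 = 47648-77536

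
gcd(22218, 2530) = 46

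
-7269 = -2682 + -4587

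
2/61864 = 1/30932 ≈ 0.0000323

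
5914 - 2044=3870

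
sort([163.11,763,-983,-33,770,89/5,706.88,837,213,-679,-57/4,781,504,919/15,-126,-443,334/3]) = [-983,-679,-443,-126,-33,-57/4,89/5,919/15,334/3,163.11,213,504,706.88,763,770,781,837]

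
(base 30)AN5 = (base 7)40160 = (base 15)2D15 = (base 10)9695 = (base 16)25DF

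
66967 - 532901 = -465934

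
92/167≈0.551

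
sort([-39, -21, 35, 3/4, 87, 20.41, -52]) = [-52, -39, -21, 3/4, 20.41, 35, 87]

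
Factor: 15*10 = 2^1*3^1*5^2 = 150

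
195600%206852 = 195600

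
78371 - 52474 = 25897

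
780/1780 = 39/89 ≈ 0.438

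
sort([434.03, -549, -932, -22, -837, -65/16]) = [-932, -837, -549, -22, -65/16, 434.03]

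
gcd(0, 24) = 24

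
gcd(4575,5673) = 183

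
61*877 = 53497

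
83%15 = 8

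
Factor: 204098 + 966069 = 1170167^1 = 1170167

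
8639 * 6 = 51834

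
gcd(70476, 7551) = 2517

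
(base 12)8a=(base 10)106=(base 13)82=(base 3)10221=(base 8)152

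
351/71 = 4 + 67/71≈4.94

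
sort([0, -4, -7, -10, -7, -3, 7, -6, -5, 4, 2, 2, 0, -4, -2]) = [-10, -7, -7, -6, -5, -4, -4, -3, -2, 0, 0, 2, 2, 4, 7]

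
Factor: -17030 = -1*2^1*5^1*13^1*131^1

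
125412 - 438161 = -312749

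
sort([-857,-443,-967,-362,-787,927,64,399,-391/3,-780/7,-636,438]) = [-967,-857,-787,-636,-443,-362,-391/3,-780/7,64,399,438,927]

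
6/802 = 3/401 ≈ 0.00748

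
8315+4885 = 13200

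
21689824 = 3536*6134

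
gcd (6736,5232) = 16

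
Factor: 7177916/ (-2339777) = -1 * 2^2 * 11^ (-2) * 61^ (-1) * 317^ (-1) * 709^1 * 2531^1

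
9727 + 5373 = 15100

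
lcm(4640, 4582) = 366560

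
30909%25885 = 5024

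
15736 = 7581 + 8155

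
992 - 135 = 857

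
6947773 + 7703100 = 14650873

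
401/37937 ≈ 0.0106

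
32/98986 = 16/49493 ≈ 0.000323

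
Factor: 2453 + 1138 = 3^3*7^1*19^1 = 3591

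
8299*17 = 141083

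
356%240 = 116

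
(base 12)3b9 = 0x23d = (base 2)1000111101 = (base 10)573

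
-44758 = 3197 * (-14)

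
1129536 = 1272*888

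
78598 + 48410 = 127008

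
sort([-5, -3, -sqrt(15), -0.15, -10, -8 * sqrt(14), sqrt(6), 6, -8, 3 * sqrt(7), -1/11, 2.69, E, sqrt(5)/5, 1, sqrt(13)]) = [-8 * sqrt(14), -10, -8, -5, -sqrt(15), -3, -0.15, -1/11, sqrt(5)/5, 1, sqrt(6), 2.69, E, sqrt(13), 6, 3 * sqrt(7)]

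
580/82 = 290/41 ≈ 7.07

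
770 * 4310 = 3318700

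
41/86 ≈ 0.477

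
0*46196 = 0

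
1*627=627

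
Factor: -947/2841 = -1*3^(-1) = -1/3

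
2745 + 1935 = 4680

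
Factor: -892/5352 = -1*2^(-1)*3^(-1) = -1/6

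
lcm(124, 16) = 496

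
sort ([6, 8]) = [6, 8]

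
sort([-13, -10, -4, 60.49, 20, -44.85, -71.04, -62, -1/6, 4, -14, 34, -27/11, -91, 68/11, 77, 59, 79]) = [-91, -71.04, -62, -44.85, -14, -13, -10, -4, -27/11, -1/6, 4, 68/11, 20, 34, 59, 60.49, 77, 79]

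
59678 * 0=0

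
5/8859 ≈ 0.000564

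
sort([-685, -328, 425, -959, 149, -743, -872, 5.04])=[-959, -872, -743, -685, -328, 5.04, 149, 425]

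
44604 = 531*84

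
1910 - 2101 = -191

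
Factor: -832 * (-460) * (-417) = -1 * 2^8 * 3^1 * 5^1 * 13^1 * 23^1 * 139^1 = -159594240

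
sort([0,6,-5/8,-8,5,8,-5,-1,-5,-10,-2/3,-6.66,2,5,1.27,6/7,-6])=[-10,-8,-6.66,-6,-5,-5,-1,-2/3,-5/8,0,6/7,1.27,2,5,5,6,8]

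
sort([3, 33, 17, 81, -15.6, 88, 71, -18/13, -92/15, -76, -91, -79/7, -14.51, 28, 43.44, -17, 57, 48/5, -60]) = [-91, -76, -60, -17, -15.6, -14.51, -79/7, -92/15, -18/13, 3, 48/5, 17, 28, 33, 43.44, 57, 71, 81, 88]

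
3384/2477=1 + 907/2477 ≈ 1.37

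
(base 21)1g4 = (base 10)781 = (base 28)rp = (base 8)1415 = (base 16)30d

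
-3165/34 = -93 - 3/34 ≈ -93.09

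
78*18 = 1404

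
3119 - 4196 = -1077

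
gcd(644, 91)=7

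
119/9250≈0.0129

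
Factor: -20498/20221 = -1*2^1*37^1*73^(-1) = -74/73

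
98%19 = 3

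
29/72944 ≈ 0.000398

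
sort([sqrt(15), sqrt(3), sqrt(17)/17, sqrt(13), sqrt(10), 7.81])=[sqrt(17)/17, sqrt(3), sqrt(10), sqrt(13), sqrt(15), 7.81]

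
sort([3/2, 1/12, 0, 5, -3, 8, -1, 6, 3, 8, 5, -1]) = [-3, -1, -1, 0, 1/12, 3/2, 3, 5, 5, 6, 8, 8]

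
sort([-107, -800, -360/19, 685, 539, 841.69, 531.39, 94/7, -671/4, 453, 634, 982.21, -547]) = [-800, -547, -671/4, -107, -360/19, 94/7, 453, 531.39, 539, 634, 685, 841.69, 982.21]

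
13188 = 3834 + 9354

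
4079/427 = 9 + 236/427≈9.55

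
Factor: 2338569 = 3^2*259841^1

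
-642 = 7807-8449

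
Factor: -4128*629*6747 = -1*2^5*3^2*13^1*17^1*37^1*43^1*173^1 = -17518666464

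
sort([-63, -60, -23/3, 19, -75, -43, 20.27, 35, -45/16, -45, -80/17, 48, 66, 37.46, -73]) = [-75, -73, -63, -60, -45, -43, -23/3, -80/17, -45/16, 19, 20.27, 35, 37.46, 48, 66]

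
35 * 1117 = 39095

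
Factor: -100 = -1 * 2^2 * 5^2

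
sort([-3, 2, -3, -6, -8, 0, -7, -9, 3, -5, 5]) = [-9, -8, -7, -6, -5, -3, -3, 0, 2, 3, 5]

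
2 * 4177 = 8354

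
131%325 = 131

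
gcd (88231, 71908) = 1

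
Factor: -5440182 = -1 * 2^1 * 3^1 * 11^1 * 139^1 * 593^1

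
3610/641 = 5 + 405/641 ≈ 5.63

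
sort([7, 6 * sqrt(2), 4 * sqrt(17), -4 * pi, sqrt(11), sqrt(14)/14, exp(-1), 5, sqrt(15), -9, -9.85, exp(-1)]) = [-4 * pi, -9.85, -9, sqrt(14)/14, exp(-1), exp(-1), sqrt(11), sqrt(15), 5, 7, 6 * sqrt(2), 4 * sqrt(17)]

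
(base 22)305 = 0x5b1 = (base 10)1457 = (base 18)48h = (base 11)1105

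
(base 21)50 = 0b1101001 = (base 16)69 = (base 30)3f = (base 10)105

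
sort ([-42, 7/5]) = [-42, 7/5]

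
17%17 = 0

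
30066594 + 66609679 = 96676273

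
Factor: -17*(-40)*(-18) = -1*2^4*3^2*5^1*17^1 = -12240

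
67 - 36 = 31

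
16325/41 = 398 + 7/41 ≈ 398.17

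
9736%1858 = 446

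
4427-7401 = -2974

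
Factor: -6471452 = -1*2^2*13^1*97^1*1283^1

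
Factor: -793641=-1 * 3^1 * 137^1 * 1931^1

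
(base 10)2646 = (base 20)6c6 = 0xa56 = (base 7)10500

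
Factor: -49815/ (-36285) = 3^4*59^ (-1) = 81/59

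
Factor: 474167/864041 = 23^(-1)*163^1*2909^1*37567^(-1)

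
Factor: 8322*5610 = 2^2*3^2*5^1*11^1*17^1*19^1*73^1 = 46686420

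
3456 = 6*576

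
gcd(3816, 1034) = 2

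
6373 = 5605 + 768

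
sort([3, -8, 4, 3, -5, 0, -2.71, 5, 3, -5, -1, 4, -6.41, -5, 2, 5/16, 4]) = [-8, -6.41, -5, -5, -5, -2.71, -1, 0, 5/16, 2, 3, 3, 3, 4, 4, 4, 5]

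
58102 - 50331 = 7771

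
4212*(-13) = -54756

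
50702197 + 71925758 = 122627955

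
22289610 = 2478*8995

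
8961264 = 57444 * 156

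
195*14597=2846415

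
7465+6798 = 14263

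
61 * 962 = 58682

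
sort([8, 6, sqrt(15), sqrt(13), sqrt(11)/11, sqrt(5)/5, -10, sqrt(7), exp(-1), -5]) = [-10, -5, sqrt(11)/11, exp(-1), sqrt(5)/5, sqrt(7), sqrt(13), sqrt(15), 6, 8]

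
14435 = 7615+6820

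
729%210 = 99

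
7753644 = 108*71793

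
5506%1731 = 313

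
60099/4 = 15024 + 3/4 = 15024.75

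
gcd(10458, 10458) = 10458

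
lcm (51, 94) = 4794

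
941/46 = 20 + 21/46 ≈ 20.46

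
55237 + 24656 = 79893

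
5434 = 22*247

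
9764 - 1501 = 8263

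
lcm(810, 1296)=6480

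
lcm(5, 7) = 35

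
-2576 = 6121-8697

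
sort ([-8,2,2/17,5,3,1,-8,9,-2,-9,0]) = [-9,-8,-8,-2,0,2/17,1,2,3,5,9]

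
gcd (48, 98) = 2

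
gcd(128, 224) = 32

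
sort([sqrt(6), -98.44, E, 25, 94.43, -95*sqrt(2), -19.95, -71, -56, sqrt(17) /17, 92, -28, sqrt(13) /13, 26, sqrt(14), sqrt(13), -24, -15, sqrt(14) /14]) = [-95*sqrt(2), -98.44, -71, -56, -28, -24, -19.95, -15, sqrt(17) /17, sqrt(14) /14, sqrt(13) /13, sqrt(6), E, sqrt(13), sqrt(14), 25, 26, 92, 94.43]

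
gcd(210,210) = 210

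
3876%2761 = 1115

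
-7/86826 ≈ -0.0000806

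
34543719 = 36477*947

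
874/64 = 13 + 21/32 ≈ 13.66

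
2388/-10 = -238 - 4/5 = -238.80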